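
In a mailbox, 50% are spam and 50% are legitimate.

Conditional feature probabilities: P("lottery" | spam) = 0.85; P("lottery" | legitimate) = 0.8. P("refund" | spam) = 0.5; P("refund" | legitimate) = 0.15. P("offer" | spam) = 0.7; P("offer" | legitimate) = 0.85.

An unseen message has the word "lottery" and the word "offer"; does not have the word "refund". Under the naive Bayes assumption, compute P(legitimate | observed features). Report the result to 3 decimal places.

spam: 0.5 × 0.85 × (1−0.5) × 0.7 = 0.14875
legitimate: 0.5 × 0.8 × (1−0.15) × 0.85 = 0.289
P(legitimate | x) = 0.289 / 0.43775 ≈ 0.660

0.660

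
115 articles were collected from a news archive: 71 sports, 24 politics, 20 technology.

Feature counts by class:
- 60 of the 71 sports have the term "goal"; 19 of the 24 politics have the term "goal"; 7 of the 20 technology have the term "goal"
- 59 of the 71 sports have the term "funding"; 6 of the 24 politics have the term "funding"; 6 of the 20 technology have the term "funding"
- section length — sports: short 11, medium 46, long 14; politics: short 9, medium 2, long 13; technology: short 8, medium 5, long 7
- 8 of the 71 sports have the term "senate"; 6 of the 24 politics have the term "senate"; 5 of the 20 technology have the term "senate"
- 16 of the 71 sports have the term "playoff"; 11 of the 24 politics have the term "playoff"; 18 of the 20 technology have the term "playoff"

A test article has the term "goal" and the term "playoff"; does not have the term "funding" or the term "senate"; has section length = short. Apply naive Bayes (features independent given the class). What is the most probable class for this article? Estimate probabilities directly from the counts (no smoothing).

sports: (71/115) × (60/71) × (12/71) × (11/71) × (63/71) × (16/71) ≈ 0.00273184
politics: (24/115) × (19/24) × (18/24) × (9/24) × (18/24) × (11/24) ≈ 0.0159732
technology: (20/115) × (7/20) × (14/20) × (8/20) × (15/20) × (18/20) ≈ 0.0115043
Highest score → politics.

politics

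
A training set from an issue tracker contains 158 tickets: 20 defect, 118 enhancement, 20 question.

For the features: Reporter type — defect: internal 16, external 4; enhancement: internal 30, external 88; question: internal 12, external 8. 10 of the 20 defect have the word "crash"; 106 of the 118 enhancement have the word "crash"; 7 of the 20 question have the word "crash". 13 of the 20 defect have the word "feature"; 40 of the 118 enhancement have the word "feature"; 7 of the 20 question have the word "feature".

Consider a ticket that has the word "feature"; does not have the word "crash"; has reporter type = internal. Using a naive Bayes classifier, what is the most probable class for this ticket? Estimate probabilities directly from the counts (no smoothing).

defect: (20/158) × (16/20) × (10/20) × (13/20) ≈ 0.0329114
enhancement: (118/158) × (30/118) × (12/118) × (40/118) ≈ 0.00654548
question: (20/158) × (12/20) × (13/20) × (7/20) ≈ 0.0172785
Highest score → defect.

defect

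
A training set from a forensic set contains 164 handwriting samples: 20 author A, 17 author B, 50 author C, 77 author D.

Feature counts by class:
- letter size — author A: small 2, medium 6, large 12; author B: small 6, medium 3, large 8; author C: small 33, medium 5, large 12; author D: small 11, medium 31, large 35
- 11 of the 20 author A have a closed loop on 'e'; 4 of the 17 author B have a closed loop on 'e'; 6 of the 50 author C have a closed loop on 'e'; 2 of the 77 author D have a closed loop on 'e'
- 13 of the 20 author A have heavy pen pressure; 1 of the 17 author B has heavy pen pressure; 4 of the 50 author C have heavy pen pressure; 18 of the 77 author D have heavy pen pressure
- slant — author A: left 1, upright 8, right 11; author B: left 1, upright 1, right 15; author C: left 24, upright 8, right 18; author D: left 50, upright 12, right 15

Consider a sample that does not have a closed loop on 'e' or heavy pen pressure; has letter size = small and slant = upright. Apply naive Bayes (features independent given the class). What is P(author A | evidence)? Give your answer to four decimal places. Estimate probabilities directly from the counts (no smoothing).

author A: (20/164) × (2/20) × (9/20) × (7/20) × (8/20) ≈ 0.000768293
author B: (17/164) × (6/17) × (13/17) × (16/17) × (1/17) ≈ 0.0015489
author C: (50/164) × (33/50) × (44/50) × (46/50) × (8/50) ≈ 0.0260652
author D: (77/164) × (11/77) × (75/77) × (59/77) × (12/77) ≈ 0.00780138
P(author A | x) = 0.000768293 / 0.036183773 ≈ 0.0212

0.0212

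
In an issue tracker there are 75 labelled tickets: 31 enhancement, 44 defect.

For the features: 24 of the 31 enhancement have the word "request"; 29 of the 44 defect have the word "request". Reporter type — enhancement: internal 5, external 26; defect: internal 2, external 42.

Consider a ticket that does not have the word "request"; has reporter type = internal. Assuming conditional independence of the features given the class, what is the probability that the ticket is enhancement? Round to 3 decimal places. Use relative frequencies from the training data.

enhancement: (31/75) × (7/31) × (5/31) ≈ 0.0150538
defect: (44/75) × (15/44) × (2/44) ≈ 0.00909091
P(enhancement | x) = 0.0150538 / 0.02414471 ≈ 0.623

0.623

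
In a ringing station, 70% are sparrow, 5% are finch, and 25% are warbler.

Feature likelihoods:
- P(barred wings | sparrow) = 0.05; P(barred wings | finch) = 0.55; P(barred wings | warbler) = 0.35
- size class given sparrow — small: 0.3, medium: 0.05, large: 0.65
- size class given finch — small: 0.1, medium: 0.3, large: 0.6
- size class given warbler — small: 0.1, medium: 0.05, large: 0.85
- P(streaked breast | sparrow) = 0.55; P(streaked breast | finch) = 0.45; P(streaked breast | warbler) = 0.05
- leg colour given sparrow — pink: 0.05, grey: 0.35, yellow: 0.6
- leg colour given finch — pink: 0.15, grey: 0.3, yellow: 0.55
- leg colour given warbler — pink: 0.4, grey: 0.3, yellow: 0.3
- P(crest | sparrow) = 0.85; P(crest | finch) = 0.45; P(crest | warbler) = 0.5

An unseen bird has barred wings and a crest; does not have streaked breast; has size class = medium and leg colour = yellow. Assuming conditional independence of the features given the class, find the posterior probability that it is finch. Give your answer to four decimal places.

0.5228

sparrow: 0.7 × 0.05 × 0.05 × (1−0.55) × 0.6 × 0.85 = 0.000401625
finch: 0.05 × 0.55 × 0.3 × (1−0.45) × 0.55 × 0.45 = 0.00112303125
warbler: 0.25 × 0.35 × 0.05 × (1−0.05) × 0.3 × 0.5 = 0.0006234375
P(finch | x) = 0.00112303125 / 0.00214809375 ≈ 0.5228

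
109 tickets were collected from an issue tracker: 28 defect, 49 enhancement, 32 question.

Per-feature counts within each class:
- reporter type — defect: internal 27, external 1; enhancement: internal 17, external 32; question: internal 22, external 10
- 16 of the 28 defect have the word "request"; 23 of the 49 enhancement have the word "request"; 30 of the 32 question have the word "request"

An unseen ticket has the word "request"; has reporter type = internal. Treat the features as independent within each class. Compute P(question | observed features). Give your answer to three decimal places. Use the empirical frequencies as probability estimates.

0.468

defect: (28/109) × (27/28) × (16/28) ≈ 0.141547
enhancement: (49/109) × (17/49) × (23/49) ≈ 0.0732073
question: (32/109) × (22/32) × (30/32) ≈ 0.18922
P(question | x) = 0.18922 / 0.4039743 ≈ 0.468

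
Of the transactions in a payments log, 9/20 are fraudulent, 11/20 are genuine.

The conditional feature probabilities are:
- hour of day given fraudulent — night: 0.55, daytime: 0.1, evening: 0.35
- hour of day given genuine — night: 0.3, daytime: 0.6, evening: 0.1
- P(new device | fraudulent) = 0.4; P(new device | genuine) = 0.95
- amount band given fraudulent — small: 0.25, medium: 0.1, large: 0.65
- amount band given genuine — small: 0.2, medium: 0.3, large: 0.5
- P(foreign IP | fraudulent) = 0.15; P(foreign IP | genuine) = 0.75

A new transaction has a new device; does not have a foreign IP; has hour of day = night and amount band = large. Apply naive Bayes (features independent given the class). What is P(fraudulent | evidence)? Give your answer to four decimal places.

fraudulent: 0.45 × 0.55 × 0.4 × 0.65 × (1−0.15) = 0.0546975
genuine: 0.55 × 0.3 × 0.95 × 0.5 × (1−0.75) = 0.01959375
P(fraudulent | x) = 0.0546975 / 0.07429125 ≈ 0.7363

0.7363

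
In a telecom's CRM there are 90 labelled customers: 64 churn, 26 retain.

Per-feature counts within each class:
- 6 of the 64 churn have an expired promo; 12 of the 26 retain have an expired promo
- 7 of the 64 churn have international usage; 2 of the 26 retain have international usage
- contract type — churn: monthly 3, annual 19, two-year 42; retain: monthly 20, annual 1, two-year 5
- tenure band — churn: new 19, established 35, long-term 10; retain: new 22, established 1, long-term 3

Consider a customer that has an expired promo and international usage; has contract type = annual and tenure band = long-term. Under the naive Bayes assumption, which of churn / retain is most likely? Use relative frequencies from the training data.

churn: (64/90) × (6/64) × (7/64) × (19/64) × (10/64) ≈ 0.000338236
retain: (26/90) × (12/26) × (2/26) × (1/26) × (3/26) ≈ 0.0000455166
Highest score → churn.

churn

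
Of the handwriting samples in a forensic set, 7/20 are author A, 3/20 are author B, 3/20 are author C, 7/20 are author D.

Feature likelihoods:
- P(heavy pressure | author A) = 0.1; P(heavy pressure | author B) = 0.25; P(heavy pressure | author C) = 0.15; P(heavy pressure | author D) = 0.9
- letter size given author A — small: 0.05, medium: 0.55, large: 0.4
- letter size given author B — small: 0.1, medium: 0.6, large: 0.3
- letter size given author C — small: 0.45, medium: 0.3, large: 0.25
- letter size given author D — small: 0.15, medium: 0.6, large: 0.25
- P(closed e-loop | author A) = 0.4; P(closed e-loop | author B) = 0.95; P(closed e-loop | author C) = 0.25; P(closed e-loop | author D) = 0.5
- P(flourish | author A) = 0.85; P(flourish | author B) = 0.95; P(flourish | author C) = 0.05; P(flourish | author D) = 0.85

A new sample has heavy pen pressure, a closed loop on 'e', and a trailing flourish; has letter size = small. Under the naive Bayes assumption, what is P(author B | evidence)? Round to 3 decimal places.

author A: 0.35 × 0.1 × 0.05 × 0.4 × 0.85 = 0.000595
author B: 0.15 × 0.25 × 0.1 × 0.95 × 0.95 = 0.003384375
author C: 0.15 × 0.15 × 0.45 × 0.25 × 0.05 = 0.0001265625
author D: 0.35 × 0.9 × 0.15 × 0.5 × 0.85 = 0.02008125
P(author B | x) = 0.003384375 / 0.0241871875 ≈ 0.140

0.140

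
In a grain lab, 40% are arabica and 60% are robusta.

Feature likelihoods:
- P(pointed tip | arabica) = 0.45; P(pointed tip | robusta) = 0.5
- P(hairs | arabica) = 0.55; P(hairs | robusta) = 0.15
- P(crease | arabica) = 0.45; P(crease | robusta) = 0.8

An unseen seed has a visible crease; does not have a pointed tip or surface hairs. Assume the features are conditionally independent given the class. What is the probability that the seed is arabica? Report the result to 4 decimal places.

arabica: 0.4 × (1−0.45) × (1−0.55) × 0.45 = 0.04455
robusta: 0.6 × (1−0.5) × (1−0.15) × 0.8 = 0.204
P(arabica | x) = 0.04455 / 0.24855 ≈ 0.1792

0.1792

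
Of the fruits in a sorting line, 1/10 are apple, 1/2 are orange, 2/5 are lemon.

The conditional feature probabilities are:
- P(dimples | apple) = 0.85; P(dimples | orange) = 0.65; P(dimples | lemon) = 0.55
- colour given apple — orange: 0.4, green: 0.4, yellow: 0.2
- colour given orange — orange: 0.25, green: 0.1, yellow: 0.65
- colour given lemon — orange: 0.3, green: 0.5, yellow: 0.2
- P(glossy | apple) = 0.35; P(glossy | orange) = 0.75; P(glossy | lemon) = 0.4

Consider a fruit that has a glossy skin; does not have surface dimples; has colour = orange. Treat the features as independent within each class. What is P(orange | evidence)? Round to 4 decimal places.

0.5806

apple: 0.1 × (1−0.85) × 0.4 × 0.35 = 0.0021
orange: 0.5 × (1−0.65) × 0.25 × 0.75 = 0.0328125
lemon: 0.4 × (1−0.55) × 0.3 × 0.4 = 0.0216
P(orange | x) = 0.0328125 / 0.0565125 ≈ 0.5806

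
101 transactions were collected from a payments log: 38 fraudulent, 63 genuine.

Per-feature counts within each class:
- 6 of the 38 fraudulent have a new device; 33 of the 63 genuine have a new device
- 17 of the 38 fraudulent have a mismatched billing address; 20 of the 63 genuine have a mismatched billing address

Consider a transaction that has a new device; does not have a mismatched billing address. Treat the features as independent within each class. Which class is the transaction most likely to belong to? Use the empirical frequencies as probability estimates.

genuine

fraudulent: (38/101) × (6/38) × (21/38) ≈ 0.0328296
genuine: (63/101) × (33/63) × (43/63) ≈ 0.223008
Highest score → genuine.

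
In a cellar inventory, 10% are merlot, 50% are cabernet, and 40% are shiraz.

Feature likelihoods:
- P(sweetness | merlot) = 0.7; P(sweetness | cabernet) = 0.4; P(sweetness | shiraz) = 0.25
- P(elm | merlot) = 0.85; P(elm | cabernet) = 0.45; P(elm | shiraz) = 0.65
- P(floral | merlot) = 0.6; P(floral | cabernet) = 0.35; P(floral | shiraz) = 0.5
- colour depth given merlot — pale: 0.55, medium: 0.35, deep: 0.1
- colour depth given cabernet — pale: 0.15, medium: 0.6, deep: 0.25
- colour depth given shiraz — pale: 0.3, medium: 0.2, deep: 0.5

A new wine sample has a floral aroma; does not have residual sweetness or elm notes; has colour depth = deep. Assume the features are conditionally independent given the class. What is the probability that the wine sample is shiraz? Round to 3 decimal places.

merlot: 0.1 × (1−0.7) × (1−0.85) × 0.6 × 0.1 = 0.00027
cabernet: 0.5 × (1−0.4) × (1−0.45) × 0.35 × 0.25 = 0.0144375
shiraz: 0.4 × (1−0.25) × (1−0.65) × 0.5 × 0.5 = 0.02625
P(shiraz | x) = 0.02625 / 0.0409575 ≈ 0.641

0.641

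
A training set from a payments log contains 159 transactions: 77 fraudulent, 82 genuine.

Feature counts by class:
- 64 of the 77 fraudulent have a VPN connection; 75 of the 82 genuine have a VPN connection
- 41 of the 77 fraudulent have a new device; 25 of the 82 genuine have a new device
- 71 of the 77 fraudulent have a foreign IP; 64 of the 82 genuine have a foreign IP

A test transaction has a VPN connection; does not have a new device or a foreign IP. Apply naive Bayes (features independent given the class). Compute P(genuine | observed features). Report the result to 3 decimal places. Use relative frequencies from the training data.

0.831

fraudulent: (77/159) × (64/77) × (36/77) × (6/77) ≈ 0.0146641
genuine: (82/159) × (75/82) × (57/82) × (18/82) ≈ 0.0719754
P(genuine | x) = 0.0719754 / 0.0866395 ≈ 0.831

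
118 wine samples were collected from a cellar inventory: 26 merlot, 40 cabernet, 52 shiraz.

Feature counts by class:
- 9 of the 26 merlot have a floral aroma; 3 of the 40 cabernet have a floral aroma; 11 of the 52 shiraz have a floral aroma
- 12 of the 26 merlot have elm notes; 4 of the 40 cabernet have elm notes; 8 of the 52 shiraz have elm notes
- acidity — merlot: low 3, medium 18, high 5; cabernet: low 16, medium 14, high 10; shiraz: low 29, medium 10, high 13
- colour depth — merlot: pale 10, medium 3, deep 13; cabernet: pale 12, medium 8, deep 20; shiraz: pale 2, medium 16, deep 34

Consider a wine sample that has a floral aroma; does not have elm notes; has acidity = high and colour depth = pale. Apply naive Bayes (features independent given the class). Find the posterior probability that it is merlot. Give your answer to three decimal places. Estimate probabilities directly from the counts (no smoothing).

merlot: (26/118) × (9/26) × (14/26) × (5/26) × (10/26) ≈ 0.00303766
cabernet: (40/118) × (3/40) × (36/40) × (10/40) × (12/40) ≈ 0.0017161
shiraz: (52/118) × (11/52) × (44/52) × (13/52) × (2/52) ≈ 0.00075845
P(merlot | x) = 0.00303766 / 0.00551221 ≈ 0.551

0.551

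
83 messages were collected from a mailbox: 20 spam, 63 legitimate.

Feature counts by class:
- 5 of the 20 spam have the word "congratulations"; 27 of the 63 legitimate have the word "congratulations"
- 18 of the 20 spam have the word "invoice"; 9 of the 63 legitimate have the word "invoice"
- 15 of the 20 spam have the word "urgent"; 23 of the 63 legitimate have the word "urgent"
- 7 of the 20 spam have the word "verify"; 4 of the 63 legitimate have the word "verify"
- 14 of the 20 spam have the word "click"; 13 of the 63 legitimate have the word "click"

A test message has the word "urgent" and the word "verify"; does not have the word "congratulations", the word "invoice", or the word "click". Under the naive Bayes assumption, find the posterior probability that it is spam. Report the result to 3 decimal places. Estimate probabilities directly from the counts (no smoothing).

spam: (20/83) × (15/20) × (2/20) × (15/20) × (7/20) × (6/20) ≈ 0.00142319
legitimate: (63/83) × (36/63) × (54/63) × (23/63) × (4/63) × (50/63) ≈ 0.00683933
P(spam | x) = 0.00142319 / 0.00826252 ≈ 0.172

0.172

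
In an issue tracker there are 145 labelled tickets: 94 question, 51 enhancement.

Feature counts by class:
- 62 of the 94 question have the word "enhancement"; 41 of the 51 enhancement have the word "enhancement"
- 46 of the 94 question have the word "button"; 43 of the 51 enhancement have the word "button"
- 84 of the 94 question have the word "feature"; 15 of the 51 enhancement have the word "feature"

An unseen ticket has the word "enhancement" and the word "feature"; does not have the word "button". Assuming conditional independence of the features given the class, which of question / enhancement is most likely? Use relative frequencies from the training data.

question

question: (94/145) × (62/94) × (48/94) × (84/94) ≈ 0.195114
enhancement: (51/145) × (41/51) × (8/51) × (15/51) ≈ 0.0130454
Highest score → question.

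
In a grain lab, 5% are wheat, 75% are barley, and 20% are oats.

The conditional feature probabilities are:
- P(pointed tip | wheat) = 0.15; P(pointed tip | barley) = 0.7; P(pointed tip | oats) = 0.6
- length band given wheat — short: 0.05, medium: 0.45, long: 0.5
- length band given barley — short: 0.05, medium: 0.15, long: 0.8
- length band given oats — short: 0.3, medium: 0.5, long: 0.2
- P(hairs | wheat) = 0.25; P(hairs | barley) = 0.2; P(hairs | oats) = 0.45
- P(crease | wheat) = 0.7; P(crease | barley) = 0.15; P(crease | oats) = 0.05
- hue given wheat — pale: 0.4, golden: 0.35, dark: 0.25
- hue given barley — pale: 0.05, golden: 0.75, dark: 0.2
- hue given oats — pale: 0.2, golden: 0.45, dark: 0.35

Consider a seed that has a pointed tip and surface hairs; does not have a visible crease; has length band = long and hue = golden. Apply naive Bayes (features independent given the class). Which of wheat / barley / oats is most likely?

wheat: 0.05 × 0.15 × 0.5 × 0.25 × (1−0.7) × 0.35 = 0.0000984375
barley: 0.75 × 0.7 × 0.8 × 0.2 × (1−0.15) × 0.75 = 0.05355
oats: 0.2 × 0.6 × 0.2 × 0.45 × (1−0.05) × 0.45 = 0.004617
Highest score → barley.

barley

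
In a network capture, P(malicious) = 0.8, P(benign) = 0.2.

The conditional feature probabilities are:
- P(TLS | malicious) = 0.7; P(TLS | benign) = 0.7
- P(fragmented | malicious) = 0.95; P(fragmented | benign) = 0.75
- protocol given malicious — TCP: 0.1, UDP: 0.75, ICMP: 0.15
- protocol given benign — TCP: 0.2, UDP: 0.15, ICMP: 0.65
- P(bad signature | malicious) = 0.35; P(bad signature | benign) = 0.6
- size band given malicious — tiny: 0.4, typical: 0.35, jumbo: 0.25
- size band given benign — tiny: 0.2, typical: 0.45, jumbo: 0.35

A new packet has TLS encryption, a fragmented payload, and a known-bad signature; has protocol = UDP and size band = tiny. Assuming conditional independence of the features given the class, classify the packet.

malicious: 0.8 × 0.7 × 0.95 × 0.75 × 0.35 × 0.4 = 0.05586
benign: 0.2 × 0.7 × 0.75 × 0.15 × 0.6 × 0.2 = 0.00189
Highest score → malicious.

malicious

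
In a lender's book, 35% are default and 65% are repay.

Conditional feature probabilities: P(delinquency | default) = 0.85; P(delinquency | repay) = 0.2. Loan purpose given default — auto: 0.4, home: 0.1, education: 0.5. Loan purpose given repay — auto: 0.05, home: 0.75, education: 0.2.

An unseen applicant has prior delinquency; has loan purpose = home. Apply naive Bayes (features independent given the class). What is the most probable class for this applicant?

repay

default: 0.35 × 0.85 × 0.1 = 0.02975
repay: 0.65 × 0.2 × 0.75 = 0.0975
Highest score → repay.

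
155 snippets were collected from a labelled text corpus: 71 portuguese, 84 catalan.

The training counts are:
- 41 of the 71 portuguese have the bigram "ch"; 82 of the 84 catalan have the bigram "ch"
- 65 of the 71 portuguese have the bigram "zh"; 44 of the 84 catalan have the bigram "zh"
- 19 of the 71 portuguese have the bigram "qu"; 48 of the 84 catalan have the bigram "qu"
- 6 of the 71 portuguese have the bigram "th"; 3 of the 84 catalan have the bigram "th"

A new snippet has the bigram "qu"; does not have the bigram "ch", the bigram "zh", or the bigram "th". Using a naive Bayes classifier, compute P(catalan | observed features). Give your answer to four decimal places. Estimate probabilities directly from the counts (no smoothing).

0.4580

portuguese: (71/155) × (30/71) × (6/71) × (19/71) × (65/71) ≈ 0.00400712
catalan: (84/155) × (2/84) × (40/84) × (48/84) × (81/84) ≈ 0.00338569
P(catalan | x) = 0.00338569 / 0.00739281 ≈ 0.4580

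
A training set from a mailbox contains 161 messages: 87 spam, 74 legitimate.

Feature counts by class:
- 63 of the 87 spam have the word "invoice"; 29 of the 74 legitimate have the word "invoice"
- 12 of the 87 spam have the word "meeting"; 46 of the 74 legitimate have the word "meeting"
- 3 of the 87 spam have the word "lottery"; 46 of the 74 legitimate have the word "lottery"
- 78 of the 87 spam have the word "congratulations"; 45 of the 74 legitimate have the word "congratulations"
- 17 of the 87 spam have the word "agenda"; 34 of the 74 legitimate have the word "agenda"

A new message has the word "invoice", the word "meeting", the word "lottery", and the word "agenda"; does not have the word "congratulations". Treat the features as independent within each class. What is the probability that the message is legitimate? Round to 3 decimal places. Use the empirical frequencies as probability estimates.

0.997

spam: (87/161) × (63/87) × (12/87) × (3/87) × (9/87) × (17/87) ≈ 0.0000376211
legitimate: (74/161) × (29/74) × (46/74) × (46/74) × (29/74) × (34/74) ≈ 0.0125325
P(legitimate | x) = 0.0125325 / 0.0125701211 ≈ 0.997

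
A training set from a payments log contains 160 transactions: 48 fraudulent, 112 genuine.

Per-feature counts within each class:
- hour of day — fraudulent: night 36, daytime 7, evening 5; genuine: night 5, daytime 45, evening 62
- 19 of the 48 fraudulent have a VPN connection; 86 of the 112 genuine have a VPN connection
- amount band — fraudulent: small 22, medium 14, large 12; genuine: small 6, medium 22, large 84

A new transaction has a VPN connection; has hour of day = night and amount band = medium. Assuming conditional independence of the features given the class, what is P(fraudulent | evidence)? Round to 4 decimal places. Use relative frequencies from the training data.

fraudulent: (48/160) × (36/48) × (19/48) × (14/48) = 0.0259765625
genuine: (112/160) × (5/112) × (86/112) × (22/112) ≈ 0.00471341
P(fraudulent | x) = 0.0259765625 / 0.0306899725 ≈ 0.8464

0.8464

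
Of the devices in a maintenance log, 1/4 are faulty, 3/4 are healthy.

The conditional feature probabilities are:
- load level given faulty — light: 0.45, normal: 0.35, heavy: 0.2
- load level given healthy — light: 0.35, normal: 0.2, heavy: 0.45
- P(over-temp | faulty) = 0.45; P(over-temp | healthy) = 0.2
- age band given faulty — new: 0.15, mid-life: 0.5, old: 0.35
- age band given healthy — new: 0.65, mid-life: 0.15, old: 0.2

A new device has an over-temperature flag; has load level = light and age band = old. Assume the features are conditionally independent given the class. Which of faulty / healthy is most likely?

faulty

faulty: 0.25 × 0.45 × 0.45 × 0.35 = 0.01771875
healthy: 0.75 × 0.35 × 0.2 × 0.2 = 0.0105
Highest score → faulty.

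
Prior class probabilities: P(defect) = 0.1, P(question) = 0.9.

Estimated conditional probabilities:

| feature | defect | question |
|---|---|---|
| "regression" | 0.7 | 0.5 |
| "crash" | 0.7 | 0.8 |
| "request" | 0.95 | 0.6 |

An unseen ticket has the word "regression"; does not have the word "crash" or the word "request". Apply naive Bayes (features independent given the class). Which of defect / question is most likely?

question

defect: 0.1 × 0.7 × (1−0.7) × (1−0.95) = 0.00105
question: 0.9 × 0.5 × (1−0.8) × (1−0.6) = 0.036
Highest score → question.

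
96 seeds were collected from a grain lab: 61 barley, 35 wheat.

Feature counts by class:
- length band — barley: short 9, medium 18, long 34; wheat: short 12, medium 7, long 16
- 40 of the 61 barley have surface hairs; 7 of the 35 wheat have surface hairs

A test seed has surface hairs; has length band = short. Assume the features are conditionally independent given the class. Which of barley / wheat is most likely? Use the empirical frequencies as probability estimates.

barley

barley: (61/96) × (9/61) × (40/61) ≈ 0.0614754
wheat: (35/96) × (12/35) × (7/35) = 0.025
Highest score → barley.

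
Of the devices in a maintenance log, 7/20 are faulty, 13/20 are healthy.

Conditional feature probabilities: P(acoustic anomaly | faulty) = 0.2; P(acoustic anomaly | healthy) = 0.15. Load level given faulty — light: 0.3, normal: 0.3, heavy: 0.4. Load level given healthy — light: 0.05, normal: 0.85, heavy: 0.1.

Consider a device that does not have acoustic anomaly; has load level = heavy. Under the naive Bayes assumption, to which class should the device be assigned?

faulty

faulty: 0.35 × (1−0.2) × 0.4 = 0.112
healthy: 0.65 × (1−0.15) × 0.1 = 0.05525
Highest score → faulty.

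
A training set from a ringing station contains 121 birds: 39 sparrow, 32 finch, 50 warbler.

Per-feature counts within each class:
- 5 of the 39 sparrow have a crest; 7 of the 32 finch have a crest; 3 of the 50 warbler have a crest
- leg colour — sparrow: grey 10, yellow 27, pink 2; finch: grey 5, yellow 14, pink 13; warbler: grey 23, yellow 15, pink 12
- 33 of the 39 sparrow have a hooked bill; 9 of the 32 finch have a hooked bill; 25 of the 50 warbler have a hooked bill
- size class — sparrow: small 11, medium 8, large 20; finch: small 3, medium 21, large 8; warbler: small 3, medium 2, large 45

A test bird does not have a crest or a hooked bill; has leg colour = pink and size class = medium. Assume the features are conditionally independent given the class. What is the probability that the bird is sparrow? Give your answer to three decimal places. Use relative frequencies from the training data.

sparrow: (39/121) × (34/39) × (2/39) × (6/39) × (8/39) ≈ 0.000454748
finch: (32/121) × (25/32) × (13/32) × (23/32) × (21/32) ≈ 0.0395909
warbler: (50/121) × (47/50) × (12/50) × (25/50) × (2/50) ≈ 0.00186446
P(sparrow | x) = 0.000454748 / 0.041910108 ≈ 0.011

0.011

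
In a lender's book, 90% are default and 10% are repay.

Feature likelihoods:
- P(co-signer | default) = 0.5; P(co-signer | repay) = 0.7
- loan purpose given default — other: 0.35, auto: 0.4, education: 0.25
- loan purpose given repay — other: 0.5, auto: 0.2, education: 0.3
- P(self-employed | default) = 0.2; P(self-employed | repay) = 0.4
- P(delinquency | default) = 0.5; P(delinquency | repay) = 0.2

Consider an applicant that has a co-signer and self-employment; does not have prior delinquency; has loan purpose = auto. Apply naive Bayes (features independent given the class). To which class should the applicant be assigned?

default: 0.9 × 0.5 × 0.4 × 0.2 × (1−0.5) = 0.018
repay: 0.1 × 0.7 × 0.2 × 0.4 × (1−0.2) = 0.00448
Highest score → default.

default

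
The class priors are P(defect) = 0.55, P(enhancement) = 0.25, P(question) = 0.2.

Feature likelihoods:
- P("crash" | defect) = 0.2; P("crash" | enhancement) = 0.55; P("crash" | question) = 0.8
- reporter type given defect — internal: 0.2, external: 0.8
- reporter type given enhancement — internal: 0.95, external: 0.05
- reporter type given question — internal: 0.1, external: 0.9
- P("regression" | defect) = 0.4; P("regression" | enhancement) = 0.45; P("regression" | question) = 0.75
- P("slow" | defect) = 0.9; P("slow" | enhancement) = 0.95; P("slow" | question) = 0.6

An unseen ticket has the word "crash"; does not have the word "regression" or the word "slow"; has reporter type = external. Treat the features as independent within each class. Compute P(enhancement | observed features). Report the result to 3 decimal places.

0.010

defect: 0.55 × 0.2 × 0.8 × (1−0.4) × (1−0.9) = 0.00528
enhancement: 0.25 × 0.55 × 0.05 × (1−0.45) × (1−0.95) = 0.0001890625
question: 0.2 × 0.8 × 0.9 × (1−0.75) × (1−0.6) = 0.0144
P(enhancement | x) = 0.0001890625 / 0.0198690625 ≈ 0.010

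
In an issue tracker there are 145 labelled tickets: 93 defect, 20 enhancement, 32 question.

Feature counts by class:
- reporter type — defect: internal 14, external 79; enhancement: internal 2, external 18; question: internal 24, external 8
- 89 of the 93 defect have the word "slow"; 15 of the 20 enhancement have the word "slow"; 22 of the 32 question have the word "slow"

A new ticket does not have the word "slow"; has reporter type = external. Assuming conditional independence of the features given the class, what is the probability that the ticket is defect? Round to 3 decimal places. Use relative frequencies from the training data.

0.327

defect: (93/145) × (79/93) × (4/93) ≈ 0.0234334
enhancement: (20/145) × (18/20) × (5/20) ≈ 0.0310345
question: (32/145) × (8/32) × (10/32) ≈ 0.0172414
P(defect | x) = 0.0234334 / 0.0717093 ≈ 0.327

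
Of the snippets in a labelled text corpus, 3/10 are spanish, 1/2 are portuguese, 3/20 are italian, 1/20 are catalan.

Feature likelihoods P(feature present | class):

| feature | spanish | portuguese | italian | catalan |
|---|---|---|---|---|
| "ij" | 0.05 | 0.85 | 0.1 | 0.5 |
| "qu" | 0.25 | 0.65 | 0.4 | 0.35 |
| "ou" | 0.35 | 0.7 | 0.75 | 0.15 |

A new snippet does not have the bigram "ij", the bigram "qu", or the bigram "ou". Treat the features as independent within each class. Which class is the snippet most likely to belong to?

spanish

spanish: 0.3 × (1−0.05) × (1−0.25) × (1−0.35) = 0.1389375
portuguese: 0.5 × (1−0.85) × (1−0.65) × (1−0.7) = 0.007875
italian: 0.15 × (1−0.1) × (1−0.4) × (1−0.75) = 0.02025
catalan: 0.05 × (1−0.5) × (1−0.35) × (1−0.15) = 0.0138125
Highest score → spanish.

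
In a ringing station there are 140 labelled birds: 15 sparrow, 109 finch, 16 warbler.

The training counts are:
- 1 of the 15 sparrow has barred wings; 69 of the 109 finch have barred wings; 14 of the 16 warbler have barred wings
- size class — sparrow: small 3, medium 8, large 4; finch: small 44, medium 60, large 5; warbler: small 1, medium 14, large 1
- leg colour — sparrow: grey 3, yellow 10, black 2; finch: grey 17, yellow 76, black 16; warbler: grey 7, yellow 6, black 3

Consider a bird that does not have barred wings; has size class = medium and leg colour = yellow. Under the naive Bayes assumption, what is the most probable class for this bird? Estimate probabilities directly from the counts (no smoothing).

finch

sparrow: (15/140) × (14/15) × (8/15) × (10/15) ≈ 0.0355556
finch: (109/140) × (40/109) × (60/109) × (76/109) ≈ 0.109659
warbler: (16/140) × (2/16) × (14/16) × (6/16) = 0.0046875
Highest score → finch.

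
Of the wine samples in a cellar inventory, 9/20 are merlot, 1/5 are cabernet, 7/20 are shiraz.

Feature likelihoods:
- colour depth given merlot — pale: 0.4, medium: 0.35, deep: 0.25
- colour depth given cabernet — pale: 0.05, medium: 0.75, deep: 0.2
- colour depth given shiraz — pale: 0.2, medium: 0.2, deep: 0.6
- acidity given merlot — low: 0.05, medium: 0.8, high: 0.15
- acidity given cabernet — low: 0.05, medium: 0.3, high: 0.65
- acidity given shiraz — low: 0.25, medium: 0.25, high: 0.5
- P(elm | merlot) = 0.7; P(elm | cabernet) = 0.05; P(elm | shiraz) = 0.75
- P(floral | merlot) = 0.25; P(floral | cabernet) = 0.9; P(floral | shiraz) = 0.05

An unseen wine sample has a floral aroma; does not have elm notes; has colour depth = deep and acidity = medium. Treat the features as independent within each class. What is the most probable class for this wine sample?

cabernet

merlot: 0.45 × 0.25 × 0.8 × (1−0.7) × 0.25 = 0.00675
cabernet: 0.2 × 0.2 × 0.3 × (1−0.05) × 0.9 = 0.01026
shiraz: 0.35 × 0.6 × 0.25 × (1−0.75) × 0.05 = 0.00065625
Highest score → cabernet.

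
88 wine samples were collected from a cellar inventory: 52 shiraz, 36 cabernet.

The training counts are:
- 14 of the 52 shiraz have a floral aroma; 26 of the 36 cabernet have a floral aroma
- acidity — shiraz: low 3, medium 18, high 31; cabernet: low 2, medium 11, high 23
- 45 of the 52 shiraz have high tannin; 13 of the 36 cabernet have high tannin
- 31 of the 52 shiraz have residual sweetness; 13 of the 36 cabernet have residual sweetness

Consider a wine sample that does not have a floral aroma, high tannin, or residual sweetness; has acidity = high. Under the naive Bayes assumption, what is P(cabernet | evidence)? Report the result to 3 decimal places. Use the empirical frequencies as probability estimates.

0.679

shiraz: (52/88) × (38/52) × (31/52) × (7/52) × (21/52) ≈ 0.0139949
cabernet: (36/88) × (10/36) × (23/36) × (23/36) × (23/36) ≈ 0.0296342
P(cabernet | x) = 0.0296342 / 0.0436291 ≈ 0.679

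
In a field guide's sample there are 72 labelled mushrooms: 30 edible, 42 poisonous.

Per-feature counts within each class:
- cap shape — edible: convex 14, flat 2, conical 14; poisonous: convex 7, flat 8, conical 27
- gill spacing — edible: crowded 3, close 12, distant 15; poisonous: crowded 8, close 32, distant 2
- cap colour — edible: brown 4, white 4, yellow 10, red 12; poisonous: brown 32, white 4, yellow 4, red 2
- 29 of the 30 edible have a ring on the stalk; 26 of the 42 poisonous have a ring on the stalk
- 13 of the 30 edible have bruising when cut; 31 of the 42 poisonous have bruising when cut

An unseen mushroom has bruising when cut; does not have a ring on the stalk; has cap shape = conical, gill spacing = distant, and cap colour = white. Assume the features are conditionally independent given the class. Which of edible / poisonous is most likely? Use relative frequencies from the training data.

edible: (30/72) × (14/30) × (15/30) × (4/30) × (1/30) × (13/30) ≈ 0.000187243
poisonous: (42/72) × (27/42) × (2/42) × (4/42) × (16/42) × (31/42) ≈ 0.000478196
Highest score → poisonous.

poisonous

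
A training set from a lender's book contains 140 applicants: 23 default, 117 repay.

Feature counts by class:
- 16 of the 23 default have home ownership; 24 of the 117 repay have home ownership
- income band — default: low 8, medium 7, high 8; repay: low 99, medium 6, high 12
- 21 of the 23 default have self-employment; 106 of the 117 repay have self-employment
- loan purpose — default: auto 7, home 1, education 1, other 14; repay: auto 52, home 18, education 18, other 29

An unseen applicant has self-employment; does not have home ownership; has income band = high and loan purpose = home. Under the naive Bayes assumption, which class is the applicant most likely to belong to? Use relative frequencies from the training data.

default: (23/140) × (7/23) × (8/23) × (21/23) × (1/23) ≈ 0.000690392
repay: (117/140) × (93/117) × (12/117) × (106/117) × (18/117) ≈ 0.00949636
Highest score → repay.

repay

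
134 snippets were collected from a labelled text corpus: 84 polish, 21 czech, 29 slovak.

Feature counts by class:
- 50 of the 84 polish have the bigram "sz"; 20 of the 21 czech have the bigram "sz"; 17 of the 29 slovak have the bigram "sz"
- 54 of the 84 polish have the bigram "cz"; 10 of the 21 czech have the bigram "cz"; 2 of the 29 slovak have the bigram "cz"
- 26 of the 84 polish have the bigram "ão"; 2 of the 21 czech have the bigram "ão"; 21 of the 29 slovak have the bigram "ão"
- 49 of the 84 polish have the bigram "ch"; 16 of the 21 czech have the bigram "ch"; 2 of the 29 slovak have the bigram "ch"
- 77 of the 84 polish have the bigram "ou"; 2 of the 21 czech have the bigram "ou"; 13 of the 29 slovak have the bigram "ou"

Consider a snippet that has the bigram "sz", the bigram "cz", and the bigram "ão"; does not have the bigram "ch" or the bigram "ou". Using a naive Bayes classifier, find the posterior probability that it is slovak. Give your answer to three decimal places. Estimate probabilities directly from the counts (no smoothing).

0.446

polish: (84/134) × (50/84) × (54/84) × (26/84) × (35/84) × (7/84) ≈ 0.00257799
czech: (21/134) × (20/21) × (10/21) × (2/21) × (5/21) × (19/21) ≈ 0.00145815
slovak: (29/134) × (17/29) × (2/29) × (21/29) × (27/29) × (16/29) ≈ 0.00325451
P(slovak | x) = 0.00325451 / 0.00729065 ≈ 0.446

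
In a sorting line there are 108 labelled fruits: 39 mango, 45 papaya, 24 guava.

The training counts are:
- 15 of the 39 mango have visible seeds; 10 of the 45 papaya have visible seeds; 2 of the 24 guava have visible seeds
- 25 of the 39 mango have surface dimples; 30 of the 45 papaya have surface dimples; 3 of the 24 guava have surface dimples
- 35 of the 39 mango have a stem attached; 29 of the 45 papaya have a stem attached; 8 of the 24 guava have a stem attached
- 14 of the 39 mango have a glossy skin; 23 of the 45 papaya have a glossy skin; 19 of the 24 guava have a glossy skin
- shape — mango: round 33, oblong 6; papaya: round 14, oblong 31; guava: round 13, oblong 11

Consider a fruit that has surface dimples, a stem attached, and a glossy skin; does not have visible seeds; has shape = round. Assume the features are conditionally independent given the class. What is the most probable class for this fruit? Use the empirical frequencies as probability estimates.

mango

mango: (39/108) × (24/39) × (25/39) × (35/39) × (14/39) × (33/39) ≈ 0.038831
papaya: (45/108) × (35/45) × (30/45) × (29/45) × (23/45) × (14/45) ≈ 0.0221396
guava: (24/108) × (22/24) × (3/24) × (8/24) × (19/24) × (13/24) ≈ 0.00363967
Highest score → mango.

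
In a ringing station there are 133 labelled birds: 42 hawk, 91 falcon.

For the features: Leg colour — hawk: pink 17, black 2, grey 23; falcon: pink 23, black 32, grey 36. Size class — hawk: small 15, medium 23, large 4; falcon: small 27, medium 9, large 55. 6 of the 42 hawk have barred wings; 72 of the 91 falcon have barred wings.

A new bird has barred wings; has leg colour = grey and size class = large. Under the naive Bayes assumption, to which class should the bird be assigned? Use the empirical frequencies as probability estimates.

falcon

hawk: (42/133) × (23/42) × (4/42) × (6/42) ≈ 0.00235282
falcon: (91/133) × (36/91) × (55/91) × (72/91) ≈ 0.129438
Highest score → falcon.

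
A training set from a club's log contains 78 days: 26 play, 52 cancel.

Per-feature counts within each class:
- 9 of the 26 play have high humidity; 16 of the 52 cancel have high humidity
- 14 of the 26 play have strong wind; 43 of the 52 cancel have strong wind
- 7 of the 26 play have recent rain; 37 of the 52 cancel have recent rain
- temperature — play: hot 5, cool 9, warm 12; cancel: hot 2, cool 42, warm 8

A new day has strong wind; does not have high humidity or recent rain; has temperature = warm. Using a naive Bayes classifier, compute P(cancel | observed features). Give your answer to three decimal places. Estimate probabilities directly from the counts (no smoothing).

0.300

play: (26/78) × (17/26) × (14/26) × (19/26) × (12/26) ≈ 0.0395819
cancel: (52/78) × (36/52) × (43/52) × (15/52) × (8/52) ≈ 0.0169374
P(cancel | x) = 0.0169374 / 0.0565193 ≈ 0.300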